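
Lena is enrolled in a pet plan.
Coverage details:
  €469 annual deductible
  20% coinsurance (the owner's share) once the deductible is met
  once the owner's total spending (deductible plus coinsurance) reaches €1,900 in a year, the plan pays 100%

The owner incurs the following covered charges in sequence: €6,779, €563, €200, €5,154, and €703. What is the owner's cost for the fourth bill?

€16.40

#1 (€6,779): deductible takes €469, €6,310 remains; 20% of €6,310 = €1,262. Owner pays €1,731; OOP now €1,731.
#2 (€563): deductible already satisfied, so owner's share is 20% × €563 = €112.60. Cost to owner: €112.60. OOP to date €1,843.60.
#3 (€200): deductible met; 20% of €200 = €40. Owner pays €40; OOP now €1,883.60.
#4 (€5,154): deductible already satisfied, so owner's share is 20% × €5,154 = €1,030.80. That would push OOP to €2,914.40, over the €1,900 cap, so owner pays €1,900 − €1,883.60 = €16.40.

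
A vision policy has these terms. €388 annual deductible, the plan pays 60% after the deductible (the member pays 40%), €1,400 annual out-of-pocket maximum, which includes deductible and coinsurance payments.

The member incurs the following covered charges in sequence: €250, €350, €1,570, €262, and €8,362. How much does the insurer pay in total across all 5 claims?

€9,394

Claim 1 — €250: all of it applies to the deductible. Cost to member: €250. OOP to date €250. Plan pays €250 − €250 = €0.
Claim 2 — €350: €138 to deductible, leaving €212; 40% of €212 = €84.80. Cost to member: €222.80. OOP to date €472.80. Insurer: €350 − €222.80 = €127.20.
Claim 3 — €1,570: deductible met; 40% of €1,570 = €628. Member owes €628 (running OOP €1,100.80). Plan pays €1,570 − €628 = €942.
Claim 4 — €262: deductible already satisfied, so member's share is 40% × €262 = €104.80. Cost to member: €104.80. OOP to date €1,205.60. Insurer: €262 − €104.80 = €157.20.
Claim 5 — €8,362: 40% coinsurance on €8,362 = €3,344.80. OOP would hit €4,550.40 > €1,400, so the cap limits the member to €1,400 − €1,205.60 = €194.40. Plan pays €8,362 − €194.40 = €8,167.60.
Insurer total = bills − member's total = €10,794 − €1,400 = €9,394.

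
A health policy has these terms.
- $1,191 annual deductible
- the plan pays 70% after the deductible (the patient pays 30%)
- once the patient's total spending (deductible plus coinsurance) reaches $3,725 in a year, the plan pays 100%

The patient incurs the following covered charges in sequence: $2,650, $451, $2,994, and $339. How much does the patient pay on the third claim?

$898.20

Claim 1 — $2,650: $1,191 to deductible, leaving $1,459; patient's 30% is $437.70. Cost to patient: $1,628.70. OOP to date $1,628.70.
Claim 2 — $451: deductible met; 30% of $451 = $135.30. Patient owes $135.30 (running OOP $1,764).
Claim 3 — $2,994: deductible met; 30% of $2,994 = $898.20. Cost to patient: $898.20. OOP to date $2,662.20.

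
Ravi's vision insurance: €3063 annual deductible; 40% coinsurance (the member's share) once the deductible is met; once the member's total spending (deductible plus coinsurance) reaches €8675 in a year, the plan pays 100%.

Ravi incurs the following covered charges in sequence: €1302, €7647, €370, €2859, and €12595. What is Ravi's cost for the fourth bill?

Claim 1 — €1302: entire amount goes to the deductible. Member owes €1302 (running OOP €1302).
Claim 2 — €7647: €1761 to deductible, leaving €5886; 40% of €5886 = €2354.40. Member pays €4115.40; OOP now €5417.40.
Claim 3 — €370: 40% coinsurance on €370 = €148. Member owes €148 (running OOP €5565.40).
Claim 4 — €2859: deductible already satisfied, so member's share is 40% × €2859 = €1143.60. Cost to member: €1143.60. OOP to date €6709.

€1143.60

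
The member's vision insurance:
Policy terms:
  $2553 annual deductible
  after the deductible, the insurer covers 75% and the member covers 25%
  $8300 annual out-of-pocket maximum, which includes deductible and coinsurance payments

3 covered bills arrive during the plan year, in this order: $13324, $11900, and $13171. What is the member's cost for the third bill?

$79.25

Claim 1 — $13324: $2553 finishes the deductible; $10771 goes to coinsurance; coinsurance $10771 × 25% = $2692.75. Cost to member: $5245.75. OOP to date $5245.75.
Claim 2 — $11900: deductible met; 25% of $11900 = $2975. Member owes $2975 (running OOP $8220.75).
Claim 3 — $13171: deductible already satisfied, so member's share is 25% × $13171 = $3292.75. Adding that to $8220.75 gives $11513.50, past the $8300 cap; member pays only $8300 − $8220.75 = $79.25.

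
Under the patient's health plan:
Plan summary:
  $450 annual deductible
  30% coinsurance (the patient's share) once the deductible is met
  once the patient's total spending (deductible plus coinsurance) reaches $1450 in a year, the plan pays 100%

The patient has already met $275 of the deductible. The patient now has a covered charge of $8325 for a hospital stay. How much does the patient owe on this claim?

$275 of the $450 deductible is already met, leaving $175.
After the $175 deductible portion, $8325 − $175 = $8150 is subject to coinsurance.
Coinsurance: $8150 × 30% = $2445.
Patient responsibility before any cap: $175 + $2445 = $2620.
Adding $2620 to the $275 already spent would give $2895, which exceeds the $1450 cap; the patient pays just $1450 − $275 = $1175.

$1175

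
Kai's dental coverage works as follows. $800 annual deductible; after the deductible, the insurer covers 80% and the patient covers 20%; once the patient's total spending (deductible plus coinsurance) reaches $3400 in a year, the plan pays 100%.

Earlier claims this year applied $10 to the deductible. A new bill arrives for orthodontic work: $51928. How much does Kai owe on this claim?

$3390

Remaining deductible: $800 − $10 = $790.
After the $790 deductible portion, $51928 − $790 = $51138 is subject to coinsurance.
Coinsurance: $51138 × 20% = $10227.60.
So the patient owes $790 + $10227.60 = $11017.60 before any cap.
Adding $11017.60 to the $10 already spent would give $11027.60, which exceeds the $3400 cap; the patient pays just $3400 − $10 = $3390.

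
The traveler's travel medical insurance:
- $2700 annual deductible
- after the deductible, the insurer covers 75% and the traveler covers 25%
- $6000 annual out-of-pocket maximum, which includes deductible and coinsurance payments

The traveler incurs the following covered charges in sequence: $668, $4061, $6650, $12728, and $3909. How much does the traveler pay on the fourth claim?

Claim 1 — $668: entire amount goes to the deductible. Traveler owes $668 (running OOP $668).
Claim 2 — $4061: $2032 finishes the deductible; $2029 goes to coinsurance; traveler's 25% is $507.25. Traveler owes $2539.25 (running OOP $3207.25).
Claim 3 — $6650: 25% coinsurance on $6650 = $1662.50. Traveler pays $1662.50; OOP now $4869.75.
Claim 4 — $12728: deductible already satisfied, so traveler's share is 25% × $12728 = $3182. OOP would hit $8051.75 > $6000, so the cap limits the traveler to $6000 − $4869.75 = $1130.25.

$1130.25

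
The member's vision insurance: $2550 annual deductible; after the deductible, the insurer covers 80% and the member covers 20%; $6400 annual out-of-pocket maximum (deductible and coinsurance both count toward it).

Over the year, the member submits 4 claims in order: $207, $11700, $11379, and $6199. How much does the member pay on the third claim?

#1 ($207): all of it applies to the deductible. Cost to member: $207. OOP to date $207.
#2 ($11700): $2343 to deductible, leaving $9357; 20% of $9357 = $1871.40. Member pays $4214.40; OOP now $4421.40.
#3 ($11379): deductible met; 20% of $11379 = $2275.80. That would push OOP to $6697.20, over the $6400 cap, so member pays $6400 − $4421.40 = $1978.60.

$1978.60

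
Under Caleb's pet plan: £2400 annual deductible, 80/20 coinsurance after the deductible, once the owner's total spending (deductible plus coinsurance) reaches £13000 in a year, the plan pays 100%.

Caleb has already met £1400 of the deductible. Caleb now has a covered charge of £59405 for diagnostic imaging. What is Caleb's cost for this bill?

£11600

Deductible still to meet: £2400 − £1400 = £1000.
That leaves £59405 − £1000 = £58405 for coinsurance.
20% of £58405 = £11681 falls to the owner.
Owner responsibility before any cap: £1000 + £11681 = £12681.
Year-to-date out-of-pocket would reach £1400 + £12681 = £14081, above the £13000 maximum, so the owner pays only £13000 − £1400 = £11600.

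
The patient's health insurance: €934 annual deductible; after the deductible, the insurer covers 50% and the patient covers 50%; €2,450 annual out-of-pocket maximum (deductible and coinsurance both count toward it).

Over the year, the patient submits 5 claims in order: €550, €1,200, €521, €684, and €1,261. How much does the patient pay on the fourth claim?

#1 (€550): entire amount goes to the deductible. Patient owes €550 (running OOP €550).
#2 (€1,200): deductible takes €384, €816 remains; coinsurance €816 × 50% = €408. Patient pays €792; OOP now €1,342.
#3 (€521): deductible already satisfied, so patient's share is 50% × €521 = €260.50. Cost to patient: €260.50. OOP to date €1,602.50.
#4 (€684): deductible already satisfied, so patient's share is 50% × €684 = €342. Patient pays €342; OOP now €1,944.50.

€342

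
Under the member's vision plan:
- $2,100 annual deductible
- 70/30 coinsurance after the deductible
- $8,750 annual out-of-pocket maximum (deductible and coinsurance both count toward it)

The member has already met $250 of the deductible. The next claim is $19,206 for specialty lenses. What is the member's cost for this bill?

$250 of the $2,100 deductible is already met, leaving $1,850.
That leaves $19,206 − $1,850 = $17,356 for coinsurance.
30% of $17,356 = $5,206.80 falls to the member.
So the member owes $1,850 + $5,206.80 = $7,056.80 before any cap.
Year-to-date out-of-pocket becomes $250 + $7,056.80 = $7,306.80, still under the $8,750 maximum, so no cap applies.

$7,056.80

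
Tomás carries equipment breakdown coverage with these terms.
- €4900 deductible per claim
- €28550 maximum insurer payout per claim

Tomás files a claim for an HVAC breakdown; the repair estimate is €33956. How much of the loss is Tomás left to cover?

€5406

Subtract the deductible: €33956 − €4900 = €29056.
The €28550 per-incident cap binds; insurer pays €28550.
Business owner's share is the uncovered remainder: €33956 − €28550 = €5406.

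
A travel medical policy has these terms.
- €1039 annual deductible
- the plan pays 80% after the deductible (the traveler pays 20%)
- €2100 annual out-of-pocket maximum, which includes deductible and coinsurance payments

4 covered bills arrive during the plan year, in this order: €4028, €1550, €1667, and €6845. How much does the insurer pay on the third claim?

Claim 1 (€4028): €1039 finishes the deductible; €2989 goes to coinsurance; traveler's 20% is €597.80. Traveler owes €1636.80 (running OOP €1636.80). Plan pays €4028 − €1636.80 = €2391.20.
Claim 2 (€1550): 20% coinsurance on €1550 = €310. Cost to traveler: €310. OOP to date €1946.80. Plan pays €1550 − €310 = €1240.
Claim 3 (€1667): 20% coinsurance on €1667 = €333.40. That would push OOP to €2280.20, over the €2100 cap, so traveler pays €2100 − €1946.80 = €153.20. Insurer: €1667 − €153.20 = €1513.80.

€1513.80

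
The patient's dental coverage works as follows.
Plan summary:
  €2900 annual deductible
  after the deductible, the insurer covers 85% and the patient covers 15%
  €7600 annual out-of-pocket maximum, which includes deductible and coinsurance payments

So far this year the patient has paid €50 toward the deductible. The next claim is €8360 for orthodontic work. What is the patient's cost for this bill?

Remaining deductible: €2900 − €50 = €2850.
After the €2850 deductible portion, €8360 − €2850 = €5510 is subject to coinsurance.
Patient's 15% share of €5510 is €826.50.
So the patient owes €2850 + €826.50 = €3676.50 before any cap.
Cumulative spending €50 + €3676.50 = €3726.50 stays under the €7600 maximum.

€3676.50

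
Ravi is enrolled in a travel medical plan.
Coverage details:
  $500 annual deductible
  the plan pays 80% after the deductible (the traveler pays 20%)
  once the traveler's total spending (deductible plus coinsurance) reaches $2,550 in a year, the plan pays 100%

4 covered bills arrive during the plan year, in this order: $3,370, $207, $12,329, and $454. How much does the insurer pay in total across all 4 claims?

$13,810

Bill 1, $3,370: $500 to deductible, leaving $2,870; coinsurance $2,870 × 20% = $574. Cost to traveler: $1,074. OOP to date $1,074. Plan pays $3,370 − $1,074 = $2,296.
Bill 2, $207: 20% coinsurance on $207 = $41.40. Cost to traveler: $41.40. OOP to date $1,115.40. Insurer: $207 − $41.40 = $165.60.
Bill 3, $12,329: deductible already satisfied, so traveler's share is 20% × $12,329 = $2,465.80. That would push OOP to $3,581.20, over the $2,550 cap, so traveler pays $2,550 − $1,115.40 = $1,434.60. Plan pays $12,329 − $1,434.60 = $10,894.40.
Bill 4, $454: 20% coinsurance on $454 = $90.80. OOP would hit $2,640.80 > $2,550, so the cap limits the traveler to $2,550 − $2,550 = $0. Plan pays $454 − $0 = $454.
Insurer total: $2,296 + $165.60 + $10,894.40 + $454 = $13,810.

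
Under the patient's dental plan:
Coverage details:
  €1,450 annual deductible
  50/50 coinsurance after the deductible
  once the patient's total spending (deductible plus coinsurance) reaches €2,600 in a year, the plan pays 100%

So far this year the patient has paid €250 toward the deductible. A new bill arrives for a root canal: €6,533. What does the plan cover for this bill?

Deductible still to meet: €1,450 − €250 = €1,200.
That leaves €6,533 − €1,200 = €5,333 for coinsurance.
Patient's 50% share of €5,333 is €2,666.50.
Patient responsibility before any cap: €1,200 + €2,666.50 = €3,866.50.
Adding €3,866.50 to the €250 already spent would give €4,116.50, which exceeds the €2,600 cap; the patient pays just €2,600 − €250 = €2,350.
The insurer covers the remainder: €6,533 − €2,350 = €4,183.

€4,183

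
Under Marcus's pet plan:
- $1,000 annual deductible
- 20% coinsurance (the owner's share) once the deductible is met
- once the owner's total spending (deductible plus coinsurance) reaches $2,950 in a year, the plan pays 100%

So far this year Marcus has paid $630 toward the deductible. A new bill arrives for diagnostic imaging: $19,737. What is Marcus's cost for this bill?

$2,320

Remaining deductible: $1,000 − $630 = $370.
After the $370 deductible portion, $19,737 − $370 = $19,367 is subject to coinsurance.
20% of $19,367 = $3,873.40 falls to the owner.
So the owner owes $370 + $3,873.40 = $4,243.40 before any cap.
Adding $4,243.40 to the $630 already spent would give $4,873.40, which exceeds the $2,950 cap; the owner pays just $2,950 − $630 = $2,320.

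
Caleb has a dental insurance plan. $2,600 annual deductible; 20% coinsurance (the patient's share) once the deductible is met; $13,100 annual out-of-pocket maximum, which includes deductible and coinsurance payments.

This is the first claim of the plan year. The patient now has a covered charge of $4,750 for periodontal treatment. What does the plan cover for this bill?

$1,720

Deductible not yet touched, so the first $2,600 of the bill goes to the deductible.
After the $2,600 deductible portion, $4,750 − $2,600 = $2,150 is subject to coinsurance.
Patient's 20% share of $2,150 is $430.
So the patient owes $2,600 + $430 = $3,030 before any cap.
Cumulative spending $0 + $3,030 = $3,030 stays under the $13,100 maximum.
The insurer covers the remainder: $4,750 − $3,030 = $1,720.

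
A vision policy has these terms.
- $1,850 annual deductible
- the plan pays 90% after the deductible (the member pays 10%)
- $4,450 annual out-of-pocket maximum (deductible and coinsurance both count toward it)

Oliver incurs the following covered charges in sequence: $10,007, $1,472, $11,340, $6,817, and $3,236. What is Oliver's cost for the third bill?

#1 ($10,007): deductible takes $1,850, $8,157 remains; coinsurance $8,157 × 10% = $815.70. Member owes $2,665.70 (running OOP $2,665.70).
#2 ($1,472): deductible already satisfied, so member's share is 10% × $1,472 = $147.20. Member pays $147.20; OOP now $2,812.90.
#3 ($11,340): 10% coinsurance on $11,340 = $1,134. Member owes $1,134 (running OOP $3,946.90).

$1,134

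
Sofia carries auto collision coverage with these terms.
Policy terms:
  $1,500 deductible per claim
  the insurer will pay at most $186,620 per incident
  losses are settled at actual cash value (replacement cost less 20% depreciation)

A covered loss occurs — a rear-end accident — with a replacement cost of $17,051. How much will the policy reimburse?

Actual cash value after 20% depreciation: $17,051 × 80% = $13,640.80.
Less the $1,500 deductible: $13,640.80 − $1,500 = $12,140.80.
$12,140.80 is within the $186,620 limit, so the insurer pays $12,140.80.

$12,140.80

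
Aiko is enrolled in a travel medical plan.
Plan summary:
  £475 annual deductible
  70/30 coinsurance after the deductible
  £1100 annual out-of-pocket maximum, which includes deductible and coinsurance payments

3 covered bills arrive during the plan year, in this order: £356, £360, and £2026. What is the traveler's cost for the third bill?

Claim 1 (£356): fully absorbed by the deductible. Traveler owes £356 (running OOP £356).
Claim 2 (£360): £119 finishes the deductible; £241 goes to coinsurance; traveler's 30% is £72.30. Cost to traveler: £191.30. OOP to date £547.30.
Claim 3 (£2026): deductible already satisfied, so traveler's share is 30% × £2026 = £607.80. That would push OOP to £1155.10, over the £1100 cap, so traveler pays £1100 − £547.30 = £552.70.

£552.70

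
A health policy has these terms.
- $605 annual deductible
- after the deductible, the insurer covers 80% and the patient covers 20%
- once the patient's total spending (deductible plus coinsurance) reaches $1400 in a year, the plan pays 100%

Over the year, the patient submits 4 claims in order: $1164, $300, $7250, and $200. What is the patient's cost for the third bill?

$623.20

Bill 1, $1164: $605 finishes the deductible; $559 goes to coinsurance; patient's 20% is $111.80. Patient pays $716.80; OOP now $716.80.
Bill 2, $300: deductible already satisfied, so patient's share is 20% × $300 = $60. Cost to patient: $60. OOP to date $776.80.
Bill 3, $7250: 20% coinsurance on $7250 = $1450. OOP would hit $2226.80 > $1400, so the cap limits the patient to $1400 − $776.80 = $623.20.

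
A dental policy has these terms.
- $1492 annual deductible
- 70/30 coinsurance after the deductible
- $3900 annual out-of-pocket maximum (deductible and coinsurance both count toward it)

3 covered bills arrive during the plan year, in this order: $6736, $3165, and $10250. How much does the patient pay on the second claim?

Bill 1, $6736: $1492 to deductible, leaving $5244; 30% of $5244 = $1573.20. Patient pays $3065.20; OOP now $3065.20.
Bill 2, $3165: deductible already satisfied, so patient's share is 30% × $3165 = $949.50. That would push OOP to $4014.70, over the $3900 cap, so patient pays $3900 − $3065.20 = $834.80.

$834.80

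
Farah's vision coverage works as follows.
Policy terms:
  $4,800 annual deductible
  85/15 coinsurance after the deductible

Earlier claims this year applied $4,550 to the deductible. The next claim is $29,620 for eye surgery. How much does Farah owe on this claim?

Deductible still to meet: $4,800 − $4,550 = $250.
The remaining $29,370 (= $29,620 − $250) moves to coinsurance.
15% of $29,370 = $4,405.50 falls to the member.
That puts the member's cost at $250 + $4,405.50 = $4,655.50.

$4,655.50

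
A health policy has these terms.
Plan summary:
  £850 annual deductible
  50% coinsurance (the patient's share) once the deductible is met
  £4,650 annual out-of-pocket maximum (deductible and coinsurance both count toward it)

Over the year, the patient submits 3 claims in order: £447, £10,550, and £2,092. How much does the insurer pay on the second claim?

Claim 1 — £447: fully absorbed by the deductible. Patient pays £447; OOP now £447. Plan pays £447 − £447 = £0.
Claim 2 — £10,550: deductible takes £403, £10,147 remains; 50% of £10,147 = £5,073.50. Together that's £403 + £5,073.50 = £5,476.50. That would push OOP to £5,923.50, over the £4,650 cap, so patient pays £4,650 − £447 = £4,203. Insurer: £10,550 − £4,203 = £6,347.

£6,347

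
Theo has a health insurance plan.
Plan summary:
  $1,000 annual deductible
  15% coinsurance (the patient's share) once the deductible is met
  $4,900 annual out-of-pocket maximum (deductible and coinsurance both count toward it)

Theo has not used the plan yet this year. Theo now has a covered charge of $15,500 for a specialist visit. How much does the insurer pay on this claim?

$12,325

Nothing has been paid toward the $1,000 deductible, so the first $1,000 of this charge is applied there.
That leaves $15,500 − $1,000 = $14,500 for coinsurance.
Coinsurance: $14,500 × 15% = $2,175.
So the patient owes $1,000 + $2,175 = $3,175 before any cap.
Total out-of-pocket so far would be $0 + $3,175 = $3,175, below the $4,900 cap — no reduction.
Insurer pays the balance: $15,500 − $3,175 = $12,325.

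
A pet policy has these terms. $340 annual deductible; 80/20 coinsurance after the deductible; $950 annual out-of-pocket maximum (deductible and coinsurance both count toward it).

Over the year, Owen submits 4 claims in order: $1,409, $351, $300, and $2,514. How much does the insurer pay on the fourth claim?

Claim 1 ($1,409): deductible takes $340, $1,069 remains; 20% of $1,069 = $213.80. Owner pays $553.80; OOP now $553.80. Insurer: $1,409 − $553.80 = $855.20.
Claim 2 ($351): deductible met; 20% of $351 = $70.20. Owner owes $70.20 (running OOP $624). Insurer: $351 − $70.20 = $280.80.
Claim 3 ($300): deductible already satisfied, so owner's share is 20% × $300 = $60. Owner pays $60; OOP now $684. Plan pays $300 − $60 = $240.
Claim 4 ($2,514): deductible already satisfied, so owner's share is 20% × $2,514 = $502.80. OOP would hit $1,186.80 > $950, so the cap limits the owner to $950 − $684 = $266. Insurer: $2,514 − $266 = $2,248.

$2,248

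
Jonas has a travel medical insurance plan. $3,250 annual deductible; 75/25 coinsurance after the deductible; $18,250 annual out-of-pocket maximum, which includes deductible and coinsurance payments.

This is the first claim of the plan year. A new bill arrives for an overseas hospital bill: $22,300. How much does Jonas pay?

$8,012.50

The full $3,250 deductible is still open; $3,250 of this bill applies to it.
That leaves $22,300 − $3,250 = $19,050 for coinsurance.
Traveler's 25% share of $19,050 is $4,762.50.
That puts the traveler's cost at $3,250 + $4,762.50 = $8,012.50 before any cap.
Total out-of-pocket so far would be $0 + $8,012.50 = $8,012.50, below the $18,250 cap — no reduction.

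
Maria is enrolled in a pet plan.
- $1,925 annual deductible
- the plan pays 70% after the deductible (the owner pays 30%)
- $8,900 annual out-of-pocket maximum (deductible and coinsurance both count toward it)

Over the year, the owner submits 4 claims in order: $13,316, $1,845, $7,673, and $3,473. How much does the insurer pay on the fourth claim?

Claim 1 ($13,316): $1,925 to deductible, leaving $11,391; coinsurance $11,391 × 30% = $3,417.30. Owner owes $5,342.30 (running OOP $5,342.30). Plan pays $13,316 − $5,342.30 = $7,973.70.
Claim 2 ($1,845): 30% coinsurance on $1,845 = $553.50. Owner pays $553.50; OOP now $5,895.80. Plan pays $1,845 − $553.50 = $1,291.50.
Claim 3 ($7,673): deductible already satisfied, so owner's share is 30% × $7,673 = $2,301.90. Cost to owner: $2,301.90. OOP to date $8,197.70. Insurer: $7,673 − $2,301.90 = $5,371.10.
Claim 4 ($3,473): 30% coinsurance on $3,473 = $1,041.90. Adding that to $8,197.70 gives $9,239.60, past the $8,900 cap; owner pays only $8,900 − $8,197.70 = $702.30. Insurer: $3,473 − $702.30 = $2,770.70.

$2,770.70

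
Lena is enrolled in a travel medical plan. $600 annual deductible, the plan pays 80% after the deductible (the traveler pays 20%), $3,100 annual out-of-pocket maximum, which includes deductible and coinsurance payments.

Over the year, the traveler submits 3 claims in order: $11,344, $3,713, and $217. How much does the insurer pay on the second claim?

$3,361.80

Claim 1 — $11,344: $600 to deductible, leaving $10,744; 20% of $10,744 = $2,148.80. Traveler pays $2,748.80; OOP now $2,748.80. Plan pays $11,344 − $2,748.80 = $8,595.20.
Claim 2 — $3,713: deductible met; 20% of $3,713 = $742.60. Adding that to $2,748.80 gives $3,491.40, past the $3,100 cap; traveler pays only $3,100 − $2,748.80 = $351.20. Plan pays $3,713 − $351.20 = $3,361.80.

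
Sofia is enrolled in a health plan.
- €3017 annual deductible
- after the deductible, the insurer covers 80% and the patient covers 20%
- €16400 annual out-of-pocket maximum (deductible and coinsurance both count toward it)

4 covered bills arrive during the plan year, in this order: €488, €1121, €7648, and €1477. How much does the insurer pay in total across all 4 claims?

Claim 1 — €488: fully absorbed by the deductible. Patient pays €488; OOP now €488. Plan pays €488 − €488 = €0.
Claim 2 — €1121: entire amount goes to the deductible. Patient owes €1121 (running OOP €1609). Plan pays €1121 − €1121 = €0.
Claim 3 — €7648: deductible takes €1408, €6240 remains; patient's 20% is €1248. Patient pays €2656; OOP now €4265. Insurer: €7648 − €2656 = €4992.
Claim 4 — €1477: deductible already satisfied, so patient's share is 20% × €1477 = €295.40. Patient pays €295.40; OOP now €4560.40. Plan pays €1477 − €295.40 = €1181.60.
Insurer total = bills − patient's total = €10734 − €4560.40 = €6173.60.

€6173.60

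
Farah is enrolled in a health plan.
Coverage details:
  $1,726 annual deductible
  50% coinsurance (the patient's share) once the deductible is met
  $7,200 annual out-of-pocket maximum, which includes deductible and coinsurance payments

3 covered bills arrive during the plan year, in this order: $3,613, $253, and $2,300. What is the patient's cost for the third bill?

Claim 1 — $3,613: $1,726 finishes the deductible; $1,887 goes to coinsurance; patient's 50% is $943.50. Patient owes $2,669.50 (running OOP $2,669.50).
Claim 2 — $253: 50% coinsurance on $253 = $126.50. Patient pays $126.50; OOP now $2,796.
Claim 3 — $2,300: 50% coinsurance on $2,300 = $1,150. Patient pays $1,150; OOP now $3,946.

$1,150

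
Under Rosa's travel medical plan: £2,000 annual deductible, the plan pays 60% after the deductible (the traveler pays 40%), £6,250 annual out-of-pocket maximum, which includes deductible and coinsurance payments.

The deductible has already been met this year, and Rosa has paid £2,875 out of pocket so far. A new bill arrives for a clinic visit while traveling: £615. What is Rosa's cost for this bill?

The deductible is already satisfied, so the full bill goes to coinsurance.
Traveler's 40% share of £615 is £246.
Year-to-date out-of-pocket becomes £2,875 + £246 = £3,121, still under the £6,250 maximum, so no cap applies.

£246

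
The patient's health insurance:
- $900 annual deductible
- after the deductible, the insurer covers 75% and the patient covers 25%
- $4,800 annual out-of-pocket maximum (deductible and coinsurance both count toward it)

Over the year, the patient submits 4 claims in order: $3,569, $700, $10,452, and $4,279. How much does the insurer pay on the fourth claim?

$3,834.25

Claim 1 — $3,569: deductible takes $900, $2,669 remains; 25% of $2,669 = $667.25. Patient pays $1,567.25; OOP now $1,567.25. Plan pays $3,569 − $1,567.25 = $2,001.75.
Claim 2 — $700: 25% coinsurance on $700 = $175. Cost to patient: $175. OOP to date $1,742.25. Insurer: $700 − $175 = $525.
Claim 3 — $10,452: 25% coinsurance on $10,452 = $2,613. Patient pays $2,613; OOP now $4,355.25. Insurer: $10,452 − $2,613 = $7,839.
Claim 4 — $4,279: 25% coinsurance on $4,279 = $1,069.75. That would push OOP to $5,425, over the $4,800 cap, so patient pays $4,800 − $4,355.25 = $444.75. Insurer: $4,279 − $444.75 = $3,834.25.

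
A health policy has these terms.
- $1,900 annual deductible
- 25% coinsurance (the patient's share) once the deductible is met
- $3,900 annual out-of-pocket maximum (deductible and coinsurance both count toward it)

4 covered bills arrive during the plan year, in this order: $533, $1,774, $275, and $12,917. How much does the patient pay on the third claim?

$68.75

#1 ($533): fully absorbed by the deductible. Patient pays $533; OOP now $533.
#2 ($1,774): $1,367 finishes the deductible; $407 goes to coinsurance; patient's 25% is $101.75. Patient owes $1,468.75 (running OOP $2,001.75).
#3 ($275): deductible already satisfied, so patient's share is 25% × $275 = $68.75. Patient pays $68.75; OOP now $2,070.50.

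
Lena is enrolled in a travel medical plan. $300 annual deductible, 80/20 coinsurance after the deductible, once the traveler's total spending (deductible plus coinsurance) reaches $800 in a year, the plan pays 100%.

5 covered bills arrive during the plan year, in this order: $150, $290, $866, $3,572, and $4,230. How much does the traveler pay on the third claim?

Claim 1 — $150: all of it applies to the deductible. Traveler owes $150 (running OOP $150).
Claim 2 — $290: $150 to deductible, leaving $140; 20% of $140 = $28. Traveler owes $178 (running OOP $328).
Claim 3 — $866: deductible already satisfied, so traveler's share is 20% × $866 = $173.20. Traveler owes $173.20 (running OOP $501.20).

$173.20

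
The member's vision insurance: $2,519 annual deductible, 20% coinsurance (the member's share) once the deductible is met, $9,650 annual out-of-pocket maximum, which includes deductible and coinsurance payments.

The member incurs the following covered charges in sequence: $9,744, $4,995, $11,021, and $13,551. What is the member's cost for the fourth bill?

$2,482.80

#1 ($9,744): deductible takes $2,519, $7,225 remains; 20% of $7,225 = $1,445. Member owes $3,964 (running OOP $3,964).
#2 ($4,995): 20% coinsurance on $4,995 = $999. Member owes $999 (running OOP $4,963).
#3 ($11,021): deductible met; 20% of $11,021 = $2,204.20. Cost to member: $2,204.20. OOP to date $7,167.20.
#4 ($13,551): 20% coinsurance on $13,551 = $2,710.20. Adding that to $7,167.20 gives $9,877.40, past the $9,650 cap; member pays only $9,650 − $7,167.20 = $2,482.80.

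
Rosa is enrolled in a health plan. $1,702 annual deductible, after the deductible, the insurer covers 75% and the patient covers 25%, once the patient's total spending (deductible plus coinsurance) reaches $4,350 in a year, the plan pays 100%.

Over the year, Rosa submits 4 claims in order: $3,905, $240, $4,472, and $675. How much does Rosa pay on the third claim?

$1,118

Claim 1 ($3,905): deductible takes $1,702, $2,203 remains; coinsurance $2,203 × 25% = $550.75. Patient pays $2,252.75; OOP now $2,252.75.
Claim 2 ($240): 25% coinsurance on $240 = $60. Patient pays $60; OOP now $2,312.75.
Claim 3 ($4,472): deductible met; 25% of $4,472 = $1,118. Patient owes $1,118 (running OOP $3,430.75).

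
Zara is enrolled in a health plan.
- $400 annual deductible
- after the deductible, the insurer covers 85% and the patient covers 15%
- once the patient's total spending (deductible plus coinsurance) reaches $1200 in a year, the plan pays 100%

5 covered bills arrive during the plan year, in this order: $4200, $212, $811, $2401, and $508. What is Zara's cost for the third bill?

Claim 1 — $4200: $400 to deductible, leaving $3800; patient's 15% is $570. Cost to patient: $970. OOP to date $970.
Claim 2 — $212: deductible already satisfied, so patient's share is 15% × $212 = $31.80. Patient owes $31.80 (running OOP $1001.80).
Claim 3 — $811: deductible met; 15% of $811 = $121.65. Cost to patient: $121.65. OOP to date $1123.45.

$121.65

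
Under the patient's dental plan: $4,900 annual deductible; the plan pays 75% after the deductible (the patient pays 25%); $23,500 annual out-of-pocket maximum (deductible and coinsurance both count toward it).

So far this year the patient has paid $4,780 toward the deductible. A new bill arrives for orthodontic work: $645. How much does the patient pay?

Deductible still to meet: $4,900 − $4,780 = $120.
That leaves $645 − $120 = $525 for coinsurance.
Coinsurance: $525 × 25% = $131.25.
That puts the patient's cost at $120 + $131.25 = $251.25 before any cap.
Year-to-date out-of-pocket becomes $4,780 + $251.25 = $5,031.25, still under the $23,500 maximum, so no cap applies.

$251.25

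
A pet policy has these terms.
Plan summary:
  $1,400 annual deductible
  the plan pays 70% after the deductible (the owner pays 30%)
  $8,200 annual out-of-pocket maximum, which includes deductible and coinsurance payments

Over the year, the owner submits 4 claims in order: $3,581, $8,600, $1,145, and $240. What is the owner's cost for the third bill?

Claim 1 ($3,581): $1,400 to deductible, leaving $2,181; 30% of $2,181 = $654.30. Owner owes $2,054.30 (running OOP $2,054.30).
Claim 2 ($8,600): deductible met; 30% of $8,600 = $2,580. Cost to owner: $2,580. OOP to date $4,634.30.
Claim 3 ($1,145): deductible met; 30% of $1,145 = $343.50. Cost to owner: $343.50. OOP to date $4,977.80.

$343.50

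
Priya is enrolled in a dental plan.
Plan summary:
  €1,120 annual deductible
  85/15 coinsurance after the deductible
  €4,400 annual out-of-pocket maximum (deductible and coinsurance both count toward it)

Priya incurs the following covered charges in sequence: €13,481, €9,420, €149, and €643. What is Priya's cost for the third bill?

€12.85

Claim 1 — €13,481: €1,120 to deductible, leaving €12,361; patient's 15% is €1,854.15. Patient owes €2,974.15 (running OOP €2,974.15).
Claim 2 — €9,420: deductible met; 15% of €9,420 = €1,413. Patient owes €1,413 (running OOP €4,387.15).
Claim 3 — €149: deductible met; 15% of €149 = €22.35. That would push OOP to €4,409.50, over the €4,400 cap, so patient pays €4,400 − €4,387.15 = €12.85.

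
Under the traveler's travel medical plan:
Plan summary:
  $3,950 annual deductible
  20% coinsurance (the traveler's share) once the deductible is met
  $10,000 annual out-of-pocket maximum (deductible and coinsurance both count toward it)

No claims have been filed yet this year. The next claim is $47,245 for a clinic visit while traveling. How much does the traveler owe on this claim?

$10,000

Nothing has been paid toward the $3,950 deductible, so the first $3,950 of this charge is applied there.
That leaves $47,245 − $3,950 = $43,295 for coinsurance.
Coinsurance: $43,295 × 20% = $8,659.
That puts the traveler's cost at $3,950 + $8,659 = $12,609 before any cap.
That would bring total out-of-pocket to $12,609, past the $10,000 cap. The traveler is capped at $10,000 − $0 = $10,000 on this claim.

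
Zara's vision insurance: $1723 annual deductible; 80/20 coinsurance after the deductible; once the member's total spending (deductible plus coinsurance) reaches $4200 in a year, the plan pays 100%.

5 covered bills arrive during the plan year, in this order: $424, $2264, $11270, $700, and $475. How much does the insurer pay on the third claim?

$9016

Claim 1 — $424: all of it applies to the deductible. Member pays $424; OOP now $424. Plan pays $424 − $424 = $0.
Claim 2 — $2264: $1299 finishes the deductible; $965 goes to coinsurance; 20% of $965 = $193. Member owes $1492 (running OOP $1916). Insurer: $2264 − $1492 = $772.
Claim 3 — $11270: deductible already satisfied, so member's share is 20% × $11270 = $2254. Cost to member: $2254. OOP to date $4170. Plan pays $11270 − $2254 = $9016.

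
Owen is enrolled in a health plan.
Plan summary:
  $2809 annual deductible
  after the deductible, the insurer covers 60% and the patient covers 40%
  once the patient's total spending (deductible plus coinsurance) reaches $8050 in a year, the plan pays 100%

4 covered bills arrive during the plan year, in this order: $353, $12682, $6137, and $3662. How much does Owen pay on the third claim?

$1150.60

Bill 1, $353: entire amount goes to the deductible. Patient owes $353 (running OOP $353).
Bill 2, $12682: $2456 to deductible, leaving $10226; patient's 40% is $4090.40. Cost to patient: $6546.40. OOP to date $6899.40.
Bill 3, $6137: deductible met; 40% of $6137 = $2454.80. Adding that to $6899.40 gives $9354.20, past the $8050 cap; patient pays only $8050 − $6899.40 = $1150.60.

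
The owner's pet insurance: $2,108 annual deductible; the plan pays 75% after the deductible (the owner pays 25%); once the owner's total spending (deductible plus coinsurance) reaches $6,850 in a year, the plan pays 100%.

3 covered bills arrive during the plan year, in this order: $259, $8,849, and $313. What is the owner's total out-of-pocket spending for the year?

Bill 1, $259: fully absorbed by the deductible. Cost to owner: $259. OOP to date $259.
Bill 2, $8,849: $1,849 to deductible, leaving $7,000; owner's 25% is $1,750. Owner owes $3,599 (running OOP $3,858).
Bill 3, $313: deductible already satisfied, so owner's share is 25% × $313 = $78.25. Owner owes $78.25 (running OOP $3,936.25).
Total paid by the owner: $259 + $3,599 + $78.25 = $3,936.25.

$3,936.25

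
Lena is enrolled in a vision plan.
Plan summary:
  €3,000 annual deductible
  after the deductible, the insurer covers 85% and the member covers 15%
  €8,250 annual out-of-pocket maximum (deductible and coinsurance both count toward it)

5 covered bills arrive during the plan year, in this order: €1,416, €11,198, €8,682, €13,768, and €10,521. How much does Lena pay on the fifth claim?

€440.40

Bill 1, €1,416: fully absorbed by the deductible. Member owes €1,416 (running OOP €1,416).
Bill 2, €11,198: €1,584 finishes the deductible; €9,614 goes to coinsurance; coinsurance €9,614 × 15% = €1,442.10. Member owes €3,026.10 (running OOP €4,442.10).
Bill 3, €8,682: deductible met; 15% of €8,682 = €1,302.30. Cost to member: €1,302.30. OOP to date €5,744.40.
Bill 4, €13,768: 15% coinsurance on €13,768 = €2,065.20. Cost to member: €2,065.20. OOP to date €7,809.60.
Bill 5, €10,521: deductible already satisfied, so member's share is 15% × €10,521 = €1,578.15. That would push OOP to €9,387.75, over the €8,250 cap, so member pays €8,250 − €7,809.60 = €440.40.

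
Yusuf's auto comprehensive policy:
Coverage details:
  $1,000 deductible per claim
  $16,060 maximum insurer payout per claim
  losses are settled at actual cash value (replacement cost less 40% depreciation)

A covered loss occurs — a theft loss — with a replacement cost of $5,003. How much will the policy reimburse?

At 40% depreciation, ACV = $5,003 − $2,001.20 = $3,001.80.
After the deductible, $3,001.80 − $1,000 = $2,001.80 remains.
$2,001.80 is within the $16,060 limit, so the insurer pays $2,001.80.

$2,001.80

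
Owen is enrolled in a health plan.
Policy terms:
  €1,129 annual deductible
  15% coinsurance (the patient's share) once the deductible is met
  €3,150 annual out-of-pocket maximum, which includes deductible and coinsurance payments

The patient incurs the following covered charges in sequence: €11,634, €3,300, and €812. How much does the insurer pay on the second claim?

€2,854.75

Claim 1 (€11,634): €1,129 to deductible, leaving €10,505; coinsurance €10,505 × 15% = €1,575.75. Patient pays €2,704.75; OOP now €2,704.75. Plan pays €11,634 − €2,704.75 = €8,929.25.
Claim 2 (€3,300): deductible already satisfied, so patient's share is 15% × €3,300 = €495. That would push OOP to €3,199.75, over the €3,150 cap, so patient pays €3,150 − €2,704.75 = €445.25. Plan pays €3,300 − €445.25 = €2,854.75.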